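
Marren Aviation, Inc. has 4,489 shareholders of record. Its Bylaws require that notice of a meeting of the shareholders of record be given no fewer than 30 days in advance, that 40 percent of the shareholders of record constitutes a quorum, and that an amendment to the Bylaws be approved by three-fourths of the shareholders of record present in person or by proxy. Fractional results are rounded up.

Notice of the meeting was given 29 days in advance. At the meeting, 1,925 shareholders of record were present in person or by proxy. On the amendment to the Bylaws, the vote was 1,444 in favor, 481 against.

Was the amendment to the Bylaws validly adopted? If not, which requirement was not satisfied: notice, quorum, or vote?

Invalid — notice requirement not satisfied.

Notice: 29 days given; 30 required. Not satisfied.
Quorum: 40% of 4,489 = 1,795.60, rounded up to 1,796; 1,925 present. Satisfied.
Vote: requires three-fourths of those present (1,925); 3/4 of 1925 = 1443.75, rounded up to 1444, so 1,444 needed; 1,444 in favor. Satisfied.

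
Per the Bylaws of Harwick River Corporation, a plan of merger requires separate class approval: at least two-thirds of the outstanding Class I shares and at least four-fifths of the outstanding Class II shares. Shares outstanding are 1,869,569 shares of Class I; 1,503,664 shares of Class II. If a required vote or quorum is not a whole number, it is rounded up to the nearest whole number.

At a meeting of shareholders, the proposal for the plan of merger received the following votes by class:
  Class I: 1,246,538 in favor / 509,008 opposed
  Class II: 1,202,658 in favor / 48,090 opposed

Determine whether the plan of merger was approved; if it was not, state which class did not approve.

Not approved — the Class II shares did not give the required vote.

Class I: 2/3 of 1869569 = 1246379.33, rounded up to 1246380; 1,246,380 required, 1,246,538 in favor — approved.
Class II: 4/5 of 1503664 = 1202931.20, rounded up to 1202932; 1,202,932 required, 1,202,658 in favor — not approved.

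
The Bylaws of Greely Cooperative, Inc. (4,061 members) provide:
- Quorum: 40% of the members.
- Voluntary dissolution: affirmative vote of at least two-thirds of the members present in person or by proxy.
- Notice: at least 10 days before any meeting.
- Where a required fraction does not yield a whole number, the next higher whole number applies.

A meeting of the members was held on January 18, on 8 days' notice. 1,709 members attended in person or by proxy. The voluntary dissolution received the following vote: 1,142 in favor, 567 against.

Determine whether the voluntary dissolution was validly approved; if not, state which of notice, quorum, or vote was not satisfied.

Notice: 8 days given; 10 required. Not satisfied.
Quorum: 40% of 4,061 = 1,624.40, rounded up to 1,625; 1,709 present. Satisfied.
Vote: requires two-thirds of those present (1,709); 2/3 of 1709 = 1139.33, rounded up to 1140, so 1,140 needed; 1,142 in favor. Satisfied.

Invalid — notice requirement not satisfied.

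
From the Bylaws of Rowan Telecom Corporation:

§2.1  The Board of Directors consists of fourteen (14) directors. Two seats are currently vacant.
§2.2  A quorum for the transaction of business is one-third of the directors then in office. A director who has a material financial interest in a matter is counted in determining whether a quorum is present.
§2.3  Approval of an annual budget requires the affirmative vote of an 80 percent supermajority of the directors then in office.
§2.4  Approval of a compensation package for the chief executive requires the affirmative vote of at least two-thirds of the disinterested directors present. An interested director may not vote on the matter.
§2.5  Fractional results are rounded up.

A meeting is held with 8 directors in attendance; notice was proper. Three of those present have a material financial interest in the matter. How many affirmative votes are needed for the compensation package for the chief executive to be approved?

The compensation package for the chief executive requires two-thirds of the disinterested directors present (8 − 3 = 5).
2/3 of 5 = 3.33, rounded up to 4.

4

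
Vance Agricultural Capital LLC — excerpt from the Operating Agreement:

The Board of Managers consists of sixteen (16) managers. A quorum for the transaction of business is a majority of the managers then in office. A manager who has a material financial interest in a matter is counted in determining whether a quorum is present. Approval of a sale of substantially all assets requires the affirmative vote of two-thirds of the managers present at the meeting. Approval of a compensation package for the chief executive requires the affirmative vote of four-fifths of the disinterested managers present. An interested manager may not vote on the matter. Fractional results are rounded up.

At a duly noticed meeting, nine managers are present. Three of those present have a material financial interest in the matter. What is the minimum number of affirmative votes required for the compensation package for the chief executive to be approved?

5

The compensation package for the chief executive requires four-fifths of the disinterested managers present (9 − 3 = 6).
4/5 of 6 = 4.80, rounded up to 5.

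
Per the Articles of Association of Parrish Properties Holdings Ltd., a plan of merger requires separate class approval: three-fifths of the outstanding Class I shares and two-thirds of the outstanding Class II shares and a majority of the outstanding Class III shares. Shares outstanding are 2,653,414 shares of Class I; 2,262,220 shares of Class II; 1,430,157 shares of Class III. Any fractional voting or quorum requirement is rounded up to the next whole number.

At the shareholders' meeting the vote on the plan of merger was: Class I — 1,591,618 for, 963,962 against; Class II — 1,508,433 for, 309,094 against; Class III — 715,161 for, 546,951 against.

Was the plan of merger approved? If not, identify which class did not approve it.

Not approved — the Class I shares did not give the required vote.

Class I: 3/5 of 2653414 = 1592048.40, rounded up to 1592049; 1,592,049 required, 1,591,618 in favor — not approved.
Class II: 2/3 of 2262220 = 1508146.67, rounded up to 1508147; 1,508,147 required, 1,508,433 in favor — approved.
Class III: a majority of 1430157 is 715079; 715,079 required, 715,161 in favor — approved.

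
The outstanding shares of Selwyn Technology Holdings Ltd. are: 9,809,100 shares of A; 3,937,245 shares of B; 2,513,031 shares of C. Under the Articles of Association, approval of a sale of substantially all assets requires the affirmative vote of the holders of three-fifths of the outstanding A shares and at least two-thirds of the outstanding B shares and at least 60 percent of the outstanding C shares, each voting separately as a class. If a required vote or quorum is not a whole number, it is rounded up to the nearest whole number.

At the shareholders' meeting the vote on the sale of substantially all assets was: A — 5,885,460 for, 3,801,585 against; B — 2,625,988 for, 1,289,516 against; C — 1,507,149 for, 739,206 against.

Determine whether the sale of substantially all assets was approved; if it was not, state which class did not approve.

A: 3/5 of 9809100 = 5885460; 5,885,460 required, 5,885,460 in favor — approved.
B: 2/3 of 3937245 = 2624830; 2,624,830 required, 2,625,988 in favor — approved.
C: 3/5 of 2513031 = 1507818.60, rounded up to 1507819; 1,507,819 required, 1,507,149 in favor — not approved.

Not approved — the C shares did not give the required vote.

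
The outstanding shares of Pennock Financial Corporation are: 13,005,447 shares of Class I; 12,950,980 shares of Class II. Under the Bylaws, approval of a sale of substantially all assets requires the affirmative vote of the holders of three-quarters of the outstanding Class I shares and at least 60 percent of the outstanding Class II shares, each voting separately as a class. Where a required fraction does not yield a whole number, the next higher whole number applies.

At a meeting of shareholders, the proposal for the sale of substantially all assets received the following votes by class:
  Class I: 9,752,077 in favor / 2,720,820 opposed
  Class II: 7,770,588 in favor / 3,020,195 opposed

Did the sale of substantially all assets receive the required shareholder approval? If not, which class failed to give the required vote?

Class I: 3/4 of 13005447 = 9754085.25, rounded up to 9754086; 9,754,086 required, 9,752,077 in favor — not approved.
Class II: 3/5 of 12950980 = 7770588; 7,770,588 required, 7,770,588 in favor — approved.

Not approved — the Class I shares did not give the required vote.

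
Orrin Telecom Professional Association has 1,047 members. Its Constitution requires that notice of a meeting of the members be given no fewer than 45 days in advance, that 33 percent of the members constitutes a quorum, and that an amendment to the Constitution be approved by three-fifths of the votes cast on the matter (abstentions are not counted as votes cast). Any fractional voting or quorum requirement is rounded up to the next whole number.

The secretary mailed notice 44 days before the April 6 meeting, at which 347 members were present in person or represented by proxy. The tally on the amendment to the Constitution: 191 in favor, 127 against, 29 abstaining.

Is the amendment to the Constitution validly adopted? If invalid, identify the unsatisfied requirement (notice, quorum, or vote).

Notice: 44 days given; 45 required. Not satisfied.
Quorum: 33% of 1,047 = 345.51, rounded up to 346; 347 present. Satisfied.
Vote: requires three-fifths of the votes cast (347 − 29 abstaining = 318); 3/5 of 318 = 190.80, rounded up to 191, so 191 needed; 191 in favor. Satisfied.

Invalid — notice requirement not satisfied.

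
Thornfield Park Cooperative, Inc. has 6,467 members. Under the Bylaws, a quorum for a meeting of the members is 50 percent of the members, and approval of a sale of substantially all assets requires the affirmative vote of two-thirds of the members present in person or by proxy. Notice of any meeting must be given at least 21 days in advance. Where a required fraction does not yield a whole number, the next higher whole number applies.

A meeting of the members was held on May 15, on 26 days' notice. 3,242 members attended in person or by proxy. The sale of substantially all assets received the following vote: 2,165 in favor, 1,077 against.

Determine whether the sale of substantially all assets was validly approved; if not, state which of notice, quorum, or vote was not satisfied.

Notice: 26 days given; 21 required. Satisfied.
Quorum: 50% of 6,467 = 3,233.50, rounded up to 3,234; 3,242 present. Satisfied.
Vote: requires two-thirds of those present (3,242); 2/3 of 3242 = 2161.33, rounded up to 2162, so 2,162 needed; 2,165 in favor. Satisfied.

Valid — all requirements satisfied.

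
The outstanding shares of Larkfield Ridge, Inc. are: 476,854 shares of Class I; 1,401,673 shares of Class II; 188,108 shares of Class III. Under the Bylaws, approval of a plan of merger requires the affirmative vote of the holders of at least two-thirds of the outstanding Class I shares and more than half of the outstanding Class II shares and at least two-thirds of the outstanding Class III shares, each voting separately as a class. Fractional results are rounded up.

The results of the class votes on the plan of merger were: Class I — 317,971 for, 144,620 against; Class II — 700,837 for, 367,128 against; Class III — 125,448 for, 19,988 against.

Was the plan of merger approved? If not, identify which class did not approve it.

Approved — every class gave the required vote.

Class I: 2/3 of 476854 = 317902.67, rounded up to 317903; 317,903 required, 317,971 in favor — approved.
Class II: a majority of 1401673 is 700837; 700,837 required, 700,837 in favor — approved.
Class III: 2/3 of 188108 = 125405.33, rounded up to 125406; 125,406 required, 125,448 in favor — approved.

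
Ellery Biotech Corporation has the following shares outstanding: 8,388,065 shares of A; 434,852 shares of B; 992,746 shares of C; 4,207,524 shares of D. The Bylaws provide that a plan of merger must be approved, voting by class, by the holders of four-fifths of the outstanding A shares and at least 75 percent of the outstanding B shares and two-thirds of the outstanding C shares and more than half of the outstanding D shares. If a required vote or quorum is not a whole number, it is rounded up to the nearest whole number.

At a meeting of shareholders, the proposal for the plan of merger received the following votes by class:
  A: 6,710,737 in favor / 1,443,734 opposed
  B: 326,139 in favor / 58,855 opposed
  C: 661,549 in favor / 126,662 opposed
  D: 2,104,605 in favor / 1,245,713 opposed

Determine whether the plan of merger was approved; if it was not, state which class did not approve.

Not approved — the C shares did not give the required vote.

A: 4/5 of 8388065 = 6710452; 6,710,452 required, 6,710,737 in favor — approved.
B: 3/4 of 434852 = 326139; 326,139 required, 326,139 in favor — approved.
C: 2/3 of 992746 = 661830.67, rounded up to 661831; 661,831 required, 661,549 in favor — not approved.
D: a majority of 4207524 is 2103763; 2,103,763 required, 2,104,605 in favor — approved.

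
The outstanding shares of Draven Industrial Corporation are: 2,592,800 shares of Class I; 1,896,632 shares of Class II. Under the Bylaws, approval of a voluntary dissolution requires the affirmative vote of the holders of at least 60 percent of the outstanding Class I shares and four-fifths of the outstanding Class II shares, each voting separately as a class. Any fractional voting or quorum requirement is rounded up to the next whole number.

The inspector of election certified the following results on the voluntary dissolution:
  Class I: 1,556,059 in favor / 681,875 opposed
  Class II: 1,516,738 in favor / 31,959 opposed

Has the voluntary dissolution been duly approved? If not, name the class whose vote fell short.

Class I: 3/5 of 2592800 = 1555680; 1,555,680 required, 1,556,059 in favor — approved.
Class II: 4/5 of 1896632 = 1517305.60, rounded up to 1517306; 1,517,306 required, 1,516,738 in favor — not approved.

Not approved — the Class II shares did not give the required vote.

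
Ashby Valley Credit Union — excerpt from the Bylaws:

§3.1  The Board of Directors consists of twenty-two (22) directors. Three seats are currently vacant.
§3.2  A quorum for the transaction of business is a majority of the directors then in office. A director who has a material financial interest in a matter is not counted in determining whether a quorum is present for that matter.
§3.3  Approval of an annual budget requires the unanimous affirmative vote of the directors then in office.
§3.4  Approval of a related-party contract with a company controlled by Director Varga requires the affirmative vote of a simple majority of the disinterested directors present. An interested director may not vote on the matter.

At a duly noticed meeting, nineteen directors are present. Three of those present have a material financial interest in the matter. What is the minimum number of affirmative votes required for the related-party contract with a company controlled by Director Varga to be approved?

9

The related-party contract with a company controlled by Director Varga requires a majority of the disinterested directors present (19 − 3 = 16).
A majority of 16 is 9.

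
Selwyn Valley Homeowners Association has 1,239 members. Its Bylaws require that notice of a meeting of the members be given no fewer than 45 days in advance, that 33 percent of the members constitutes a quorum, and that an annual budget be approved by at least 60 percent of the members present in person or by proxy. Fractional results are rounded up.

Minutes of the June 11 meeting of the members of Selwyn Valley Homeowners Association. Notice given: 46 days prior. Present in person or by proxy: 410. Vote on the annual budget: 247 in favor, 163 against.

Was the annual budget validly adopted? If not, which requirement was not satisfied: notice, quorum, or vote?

Valid — all requirements satisfied.

Notice: 46 days given; 45 required. Satisfied.
Quorum: 33% of 1,239 = 408.87, rounded up to 409; 410 present. Satisfied.
Vote: requires three-fifths of those present (410); 3/5 of 410 = 246, so 246 needed; 247 in favor. Satisfied.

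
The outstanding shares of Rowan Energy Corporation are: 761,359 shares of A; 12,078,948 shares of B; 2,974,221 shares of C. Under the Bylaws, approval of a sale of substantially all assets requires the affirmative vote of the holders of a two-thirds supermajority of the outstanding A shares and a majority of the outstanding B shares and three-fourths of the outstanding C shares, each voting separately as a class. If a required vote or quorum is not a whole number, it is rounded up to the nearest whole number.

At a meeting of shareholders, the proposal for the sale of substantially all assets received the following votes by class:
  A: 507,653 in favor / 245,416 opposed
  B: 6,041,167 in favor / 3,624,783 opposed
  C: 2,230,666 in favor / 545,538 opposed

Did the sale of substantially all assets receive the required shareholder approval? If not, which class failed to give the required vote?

Approved — every class gave the required vote.

A: 2/3 of 761359 = 507572.67, rounded up to 507573; 507,573 required, 507,653 in favor — approved.
B: a majority of 12078948 is 6039475; 6,039,475 required, 6,041,167 in favor — approved.
C: 3/4 of 2974221 = 2230665.75, rounded up to 2230666; 2,230,666 required, 2,230,666 in favor — approved.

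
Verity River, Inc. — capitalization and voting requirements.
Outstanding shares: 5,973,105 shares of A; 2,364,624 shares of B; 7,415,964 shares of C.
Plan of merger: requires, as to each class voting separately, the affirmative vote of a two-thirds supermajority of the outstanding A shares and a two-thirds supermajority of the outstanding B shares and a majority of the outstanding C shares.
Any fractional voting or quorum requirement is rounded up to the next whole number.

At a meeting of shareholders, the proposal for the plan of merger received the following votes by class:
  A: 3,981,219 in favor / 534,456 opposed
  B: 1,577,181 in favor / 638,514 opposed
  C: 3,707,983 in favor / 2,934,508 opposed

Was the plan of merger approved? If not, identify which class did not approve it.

A: 2/3 of 5973105 = 3982070; 3,982,070 required, 3,981,219 in favor — not approved.
B: 2/3 of 2364624 = 1576416; 1,576,416 required, 1,577,181 in favor — approved.
C: a majority of 7415964 is 3707983; 3,707,983 required, 3,707,983 in favor — approved.

Not approved — the A shares did not give the required vote.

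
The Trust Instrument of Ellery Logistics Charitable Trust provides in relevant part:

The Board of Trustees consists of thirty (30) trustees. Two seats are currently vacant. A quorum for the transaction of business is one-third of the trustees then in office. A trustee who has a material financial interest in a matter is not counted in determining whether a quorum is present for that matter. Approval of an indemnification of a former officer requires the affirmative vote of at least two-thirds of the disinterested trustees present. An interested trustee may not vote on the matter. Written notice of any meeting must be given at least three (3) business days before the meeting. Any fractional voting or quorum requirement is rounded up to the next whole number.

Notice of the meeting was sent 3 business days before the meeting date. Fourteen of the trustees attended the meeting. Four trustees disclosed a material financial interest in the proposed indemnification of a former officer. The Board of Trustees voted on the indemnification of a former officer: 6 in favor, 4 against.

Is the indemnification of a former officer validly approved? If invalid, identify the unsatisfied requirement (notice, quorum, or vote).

Notice: 3 business days given; 3 required (3 ≥ 3). Satisfied.
Quorum: 14 present, but the 4 interested trustees do not count, leaving 10. Quorum is 10. Satisfied.
Vote: the indemnification of a former officer requires two-thirds of the disinterested trustees present (14 − 4 = 10). 2/3 of 10 = 6.67, rounded up to 7, so 7 affirmative votes are needed; 6 voted in favor. Not satisfied.

Invalid — vote requirement not satisfied.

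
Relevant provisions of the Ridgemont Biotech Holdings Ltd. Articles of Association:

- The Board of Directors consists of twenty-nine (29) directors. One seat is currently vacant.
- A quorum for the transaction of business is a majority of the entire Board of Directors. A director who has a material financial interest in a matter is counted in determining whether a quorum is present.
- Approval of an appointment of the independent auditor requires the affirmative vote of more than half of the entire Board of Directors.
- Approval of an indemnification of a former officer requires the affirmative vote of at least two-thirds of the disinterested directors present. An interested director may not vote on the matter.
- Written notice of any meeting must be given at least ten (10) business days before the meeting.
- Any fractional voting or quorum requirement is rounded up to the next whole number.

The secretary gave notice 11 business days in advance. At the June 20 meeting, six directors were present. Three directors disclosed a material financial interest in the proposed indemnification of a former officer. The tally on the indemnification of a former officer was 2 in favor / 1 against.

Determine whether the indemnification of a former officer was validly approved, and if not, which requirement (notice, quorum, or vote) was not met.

Notice: 11 business days given; 10 required (11 ≥ 10). Satisfied.
Quorum: 6 present (interested directors count toward quorum); quorum is 15. Not satisfied.
Vote: the indemnification of a former officer requires two-thirds of the disinterested directors present (6 − 3 = 3). 2/3 of 3 = 2, so 2 affirmative votes are needed; 2 voted in favor. Satisfied. (Moot — without a quorum no business can be validly transacted.)

Invalid — quorum requirement not satisfied.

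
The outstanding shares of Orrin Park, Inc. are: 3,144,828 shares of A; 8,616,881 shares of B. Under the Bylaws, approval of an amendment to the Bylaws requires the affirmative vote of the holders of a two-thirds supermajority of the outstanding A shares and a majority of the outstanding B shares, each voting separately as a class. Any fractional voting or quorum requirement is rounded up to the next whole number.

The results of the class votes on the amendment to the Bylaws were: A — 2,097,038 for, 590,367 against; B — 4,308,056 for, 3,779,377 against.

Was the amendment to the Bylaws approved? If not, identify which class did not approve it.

A: 2/3 of 3144828 = 2096552; 2,096,552 required, 2,097,038 in favor — approved.
B: a majority of 8616881 is 4308441; 4,308,441 required, 4,308,056 in favor — not approved.

Not approved — the B shares did not give the required vote.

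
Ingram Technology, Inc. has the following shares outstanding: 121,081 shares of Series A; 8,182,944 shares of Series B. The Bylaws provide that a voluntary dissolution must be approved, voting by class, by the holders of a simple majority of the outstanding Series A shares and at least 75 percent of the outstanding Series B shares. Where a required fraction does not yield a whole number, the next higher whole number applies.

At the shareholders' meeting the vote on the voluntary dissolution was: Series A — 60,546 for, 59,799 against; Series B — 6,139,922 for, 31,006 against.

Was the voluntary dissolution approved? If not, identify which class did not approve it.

Series A: a majority of 121081 is 60541; 60,541 required, 60,546 in favor — approved.
Series B: 3/4 of 8182944 = 6137208; 6,137,208 required, 6,139,922 in favor — approved.

Approved — every class gave the required vote.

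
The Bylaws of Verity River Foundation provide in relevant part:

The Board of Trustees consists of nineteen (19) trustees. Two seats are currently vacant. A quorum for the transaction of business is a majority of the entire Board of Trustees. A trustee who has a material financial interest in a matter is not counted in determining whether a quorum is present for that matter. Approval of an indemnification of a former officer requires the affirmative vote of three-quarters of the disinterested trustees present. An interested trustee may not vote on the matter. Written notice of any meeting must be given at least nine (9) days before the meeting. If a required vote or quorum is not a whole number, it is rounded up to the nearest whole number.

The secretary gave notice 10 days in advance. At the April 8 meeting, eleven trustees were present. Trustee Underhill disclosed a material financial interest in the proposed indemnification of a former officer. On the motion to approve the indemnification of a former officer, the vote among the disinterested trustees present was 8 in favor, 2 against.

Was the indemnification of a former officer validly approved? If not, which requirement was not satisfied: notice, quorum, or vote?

Valid — all requirements satisfied.

Notice: 10 days given; 9 required (10 ≥ 9). Satisfied.
Quorum: 11 present, but the 1 interested trustee does not count, leaving 10. Quorum is 10. Satisfied.
Vote: the indemnification of a former officer requires three-fourths of the disinterested trustees present (11 − 1 = 10). 3/4 of 10 = 7.50, rounded up to 8, so 8 affirmative votes are needed; 8 voted in favor. Satisfied.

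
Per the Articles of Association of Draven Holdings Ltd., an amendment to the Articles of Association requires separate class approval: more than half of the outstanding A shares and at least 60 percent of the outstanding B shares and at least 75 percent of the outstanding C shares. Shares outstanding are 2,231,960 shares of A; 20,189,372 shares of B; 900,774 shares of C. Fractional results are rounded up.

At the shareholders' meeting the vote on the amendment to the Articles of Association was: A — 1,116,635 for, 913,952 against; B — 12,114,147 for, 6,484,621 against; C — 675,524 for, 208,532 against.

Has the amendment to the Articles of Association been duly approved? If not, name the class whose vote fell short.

Not approved — the C shares did not give the required vote.

A: a majority of 2231960 is 1115981; 1,115,981 required, 1,116,635 in favor — approved.
B: 3/5 of 20189372 = 12113623.20, rounded up to 12113624; 12,113,624 required, 12,114,147 in favor — approved.
C: 3/4 of 900774 = 675580.50, rounded up to 675581; 675,581 required, 675,524 in favor — not approved.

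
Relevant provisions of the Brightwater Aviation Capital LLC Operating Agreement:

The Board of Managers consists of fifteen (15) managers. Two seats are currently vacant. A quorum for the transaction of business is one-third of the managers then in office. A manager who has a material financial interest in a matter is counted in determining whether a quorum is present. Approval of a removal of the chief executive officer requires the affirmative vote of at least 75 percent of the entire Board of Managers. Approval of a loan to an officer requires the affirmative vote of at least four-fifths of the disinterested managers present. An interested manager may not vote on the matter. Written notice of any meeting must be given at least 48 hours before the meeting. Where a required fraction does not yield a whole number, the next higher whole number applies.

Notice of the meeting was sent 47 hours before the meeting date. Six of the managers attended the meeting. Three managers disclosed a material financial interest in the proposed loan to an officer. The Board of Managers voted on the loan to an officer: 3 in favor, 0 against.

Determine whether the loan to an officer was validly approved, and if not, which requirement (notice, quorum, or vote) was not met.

Notice: 47 hours given; 48 required (47 < 48). Not satisfied.
Quorum: 6 present (interested managers count toward quorum); quorum is 5. Satisfied.
Vote: the loan to an officer requires four-fifths of the disinterested managers present (6 − 3 = 3). 4/5 of 3 = 2.40, rounded up to 3, so 3 affirmative votes are needed; 3 voted in favor. Satisfied.

Invalid — notice requirement not satisfied.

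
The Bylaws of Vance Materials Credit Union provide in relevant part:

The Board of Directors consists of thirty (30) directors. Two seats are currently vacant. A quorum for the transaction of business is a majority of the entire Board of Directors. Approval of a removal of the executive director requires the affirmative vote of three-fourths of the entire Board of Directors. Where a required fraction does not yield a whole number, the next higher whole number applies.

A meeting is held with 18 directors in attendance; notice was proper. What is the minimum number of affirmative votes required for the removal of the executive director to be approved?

The removal of the executive director requires three-fourths of the entire Board of Directors (30).
3/4 of 30 = 22.50, rounded up to 23.
(Only 18 can vote, so the removal of the executive director cannot pass at this meeting, but the required vote is still 23.)

23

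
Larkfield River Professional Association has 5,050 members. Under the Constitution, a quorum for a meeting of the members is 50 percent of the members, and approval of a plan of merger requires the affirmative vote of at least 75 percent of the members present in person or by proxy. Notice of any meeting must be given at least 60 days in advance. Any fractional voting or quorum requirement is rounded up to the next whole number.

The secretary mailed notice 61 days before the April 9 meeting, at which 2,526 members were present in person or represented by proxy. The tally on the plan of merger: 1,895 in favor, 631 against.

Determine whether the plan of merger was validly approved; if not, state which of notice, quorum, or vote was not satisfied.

Notice: 61 days given; 60 required. Satisfied.
Quorum: 50% of 5,050 = 2,525; 2,526 present. Satisfied.
Vote: requires three-fourths of those present (2,526); 3/4 of 2526 = 1894.50, rounded up to 1895, so 1,895 needed; 1,895 in favor. Satisfied.

Valid — all requirements satisfied.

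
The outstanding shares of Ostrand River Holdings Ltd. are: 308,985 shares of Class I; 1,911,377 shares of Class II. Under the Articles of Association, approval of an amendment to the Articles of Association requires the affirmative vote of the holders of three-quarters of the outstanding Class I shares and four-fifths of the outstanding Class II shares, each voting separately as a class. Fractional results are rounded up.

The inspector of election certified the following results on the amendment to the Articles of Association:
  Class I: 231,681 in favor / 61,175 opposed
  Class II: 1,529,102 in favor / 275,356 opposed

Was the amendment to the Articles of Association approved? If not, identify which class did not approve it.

Not approved — the Class I shares did not give the required vote.

Class I: 3/4 of 308985 = 231738.75, rounded up to 231739; 231,739 required, 231,681 in favor — not approved.
Class II: 4/5 of 1911377 = 1529101.60, rounded up to 1529102; 1,529,102 required, 1,529,102 in favor — approved.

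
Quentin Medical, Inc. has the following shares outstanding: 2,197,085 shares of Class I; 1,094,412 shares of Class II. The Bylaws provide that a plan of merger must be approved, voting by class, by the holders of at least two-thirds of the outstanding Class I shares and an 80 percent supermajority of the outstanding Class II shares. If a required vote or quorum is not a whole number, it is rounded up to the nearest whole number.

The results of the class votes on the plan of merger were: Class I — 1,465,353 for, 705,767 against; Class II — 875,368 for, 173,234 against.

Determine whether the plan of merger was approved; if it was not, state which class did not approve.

Class I: 2/3 of 2197085 = 1464723.33, rounded up to 1464724; 1,464,724 required, 1,465,353 in favor — approved.
Class II: 4/5 of 1094412 = 875529.60, rounded up to 875530; 875,530 required, 875,368 in favor — not approved.

Not approved — the Class II shares did not give the required vote.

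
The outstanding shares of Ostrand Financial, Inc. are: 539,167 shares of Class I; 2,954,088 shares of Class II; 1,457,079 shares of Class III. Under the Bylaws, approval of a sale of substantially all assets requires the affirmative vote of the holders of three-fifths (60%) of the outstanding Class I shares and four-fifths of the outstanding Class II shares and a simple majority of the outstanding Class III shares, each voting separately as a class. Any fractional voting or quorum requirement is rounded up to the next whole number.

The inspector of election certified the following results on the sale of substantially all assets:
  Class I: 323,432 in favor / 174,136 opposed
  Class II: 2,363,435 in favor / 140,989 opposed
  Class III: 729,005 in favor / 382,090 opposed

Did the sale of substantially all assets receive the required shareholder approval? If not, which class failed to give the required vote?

Class I: 3/5 of 539167 = 323500.20, rounded up to 323501; 323,501 required, 323,432 in favor — not approved.
Class II: 4/5 of 2954088 = 2363270.40, rounded up to 2363271; 2,363,271 required, 2,363,435 in favor — approved.
Class III: a majority of 1457079 is 728540; 728,540 required, 729,005 in favor — approved.

Not approved — the Class I shares did not give the required vote.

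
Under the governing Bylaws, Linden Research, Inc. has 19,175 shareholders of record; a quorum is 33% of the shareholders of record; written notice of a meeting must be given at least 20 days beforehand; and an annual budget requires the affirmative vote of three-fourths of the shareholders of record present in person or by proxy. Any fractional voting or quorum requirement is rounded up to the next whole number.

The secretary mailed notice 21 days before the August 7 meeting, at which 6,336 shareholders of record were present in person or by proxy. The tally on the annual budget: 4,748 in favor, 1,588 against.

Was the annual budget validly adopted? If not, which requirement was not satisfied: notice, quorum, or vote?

Notice: 21 days given; 20 required. Satisfied.
Quorum: 33% of 19,175 = 6,327.75, rounded up to 6,328; 6,336 present. Satisfied.
Vote: requires three-fourths of those present (6,336); 3/4 of 6336 = 4752, so 4,752 needed; 4,748 in favor. Not satisfied.

Invalid — vote requirement not satisfied.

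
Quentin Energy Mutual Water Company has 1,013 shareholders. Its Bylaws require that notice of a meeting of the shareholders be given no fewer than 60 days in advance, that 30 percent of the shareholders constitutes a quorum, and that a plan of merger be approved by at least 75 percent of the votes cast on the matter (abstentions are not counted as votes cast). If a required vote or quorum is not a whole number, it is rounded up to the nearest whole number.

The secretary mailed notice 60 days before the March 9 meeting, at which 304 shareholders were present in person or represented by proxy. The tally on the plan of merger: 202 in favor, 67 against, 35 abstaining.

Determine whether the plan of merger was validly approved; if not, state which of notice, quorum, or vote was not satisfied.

Valid — all requirements satisfied.

Notice: 60 days given; 60 required. Satisfied.
Quorum: 30% of 1,013 = 303.90, rounded up to 304; 304 present. Satisfied.
Vote: requires three-fourths of the votes cast (304 − 35 abstaining = 269); 3/4 of 269 = 201.75, rounded up to 202, so 202 needed; 202 in favor. Satisfied.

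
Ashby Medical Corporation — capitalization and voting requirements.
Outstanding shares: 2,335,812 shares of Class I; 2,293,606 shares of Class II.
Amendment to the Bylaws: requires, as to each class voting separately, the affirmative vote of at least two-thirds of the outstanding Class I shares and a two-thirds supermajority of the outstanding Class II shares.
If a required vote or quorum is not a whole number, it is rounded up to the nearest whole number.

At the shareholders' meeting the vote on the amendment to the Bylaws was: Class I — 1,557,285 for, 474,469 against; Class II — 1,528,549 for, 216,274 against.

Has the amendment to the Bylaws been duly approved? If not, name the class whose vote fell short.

Class I: 2/3 of 2335812 = 1557208; 1,557,208 required, 1,557,285 in favor — approved.
Class II: 2/3 of 2293606 = 1529070.67, rounded up to 1529071; 1,529,071 required, 1,528,549 in favor — not approved.

Not approved — the Class II shares did not give the required vote.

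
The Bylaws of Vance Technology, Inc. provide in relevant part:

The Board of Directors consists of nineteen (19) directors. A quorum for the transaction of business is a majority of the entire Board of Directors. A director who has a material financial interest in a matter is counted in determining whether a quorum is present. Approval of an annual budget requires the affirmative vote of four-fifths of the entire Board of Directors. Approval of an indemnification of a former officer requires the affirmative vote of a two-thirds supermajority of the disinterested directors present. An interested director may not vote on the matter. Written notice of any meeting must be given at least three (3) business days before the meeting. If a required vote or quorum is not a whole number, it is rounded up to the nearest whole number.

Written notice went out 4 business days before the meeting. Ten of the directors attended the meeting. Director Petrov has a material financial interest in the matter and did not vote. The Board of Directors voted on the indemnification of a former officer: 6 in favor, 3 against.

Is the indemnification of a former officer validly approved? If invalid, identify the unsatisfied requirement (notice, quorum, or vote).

Notice: 4 business days given; 3 required (4 ≥ 3). Satisfied.
Quorum: 10 present (interested directors count toward quorum); quorum is 10. Satisfied.
Vote: the indemnification of a former officer requires two-thirds of the disinterested directors present (10 − 1 = 9). 2/3 of 9 = 6, so 6 affirmative votes are needed; 6 voted in favor. Satisfied.

Valid — all requirements satisfied.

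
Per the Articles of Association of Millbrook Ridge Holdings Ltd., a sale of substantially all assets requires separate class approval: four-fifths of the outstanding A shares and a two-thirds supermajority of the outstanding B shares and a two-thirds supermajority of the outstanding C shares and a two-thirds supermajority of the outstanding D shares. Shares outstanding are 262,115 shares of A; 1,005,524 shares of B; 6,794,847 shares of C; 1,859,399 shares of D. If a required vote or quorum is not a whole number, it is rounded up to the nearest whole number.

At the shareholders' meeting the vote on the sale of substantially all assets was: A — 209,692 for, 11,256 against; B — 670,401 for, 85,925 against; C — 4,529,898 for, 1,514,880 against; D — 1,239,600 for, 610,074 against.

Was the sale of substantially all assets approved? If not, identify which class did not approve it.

Approved — every class gave the required vote.

A: 4/5 of 262115 = 209692; 209,692 required, 209,692 in favor — approved.
B: 2/3 of 1005524 = 670349.33, rounded up to 670350; 670,350 required, 670,401 in favor — approved.
C: 2/3 of 6794847 = 4529898; 4,529,898 required, 4,529,898 in favor — approved.
D: 2/3 of 1859399 = 1239599.33, rounded up to 1239600; 1,239,600 required, 1,239,600 in favor — approved.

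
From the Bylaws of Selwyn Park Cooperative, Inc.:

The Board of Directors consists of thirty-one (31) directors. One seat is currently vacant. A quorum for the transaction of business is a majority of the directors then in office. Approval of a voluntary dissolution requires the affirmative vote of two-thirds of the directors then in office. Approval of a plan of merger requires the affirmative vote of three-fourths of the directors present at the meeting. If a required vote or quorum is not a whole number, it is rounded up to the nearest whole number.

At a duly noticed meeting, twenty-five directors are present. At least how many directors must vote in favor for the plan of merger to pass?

The plan of merger requires three-fourths of the directors present (25).
3/4 of 25 = 18.75, rounded up to 19.

19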